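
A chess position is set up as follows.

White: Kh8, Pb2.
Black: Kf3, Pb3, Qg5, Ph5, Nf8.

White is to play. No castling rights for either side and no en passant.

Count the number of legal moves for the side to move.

White to move; king on h8.
In check: no.
Legal moves: none.
Count: 0.

0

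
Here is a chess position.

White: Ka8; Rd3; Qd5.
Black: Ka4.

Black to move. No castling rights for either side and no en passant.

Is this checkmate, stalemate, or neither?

neither

Black to move; black king on a4.
In check: no.
Legal moves for Black: Kb4.
Black has 1 legal move and is not in check → neither.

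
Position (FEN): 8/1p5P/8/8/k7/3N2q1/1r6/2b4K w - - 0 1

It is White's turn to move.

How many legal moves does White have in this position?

12

White to move; king on h1.
In check: no.
Legal moves: Ne5, Nc5+, Nf4, Nb4, Nf2, Nxb2+, Ne1, Nxc1, h8=Q, h8=R, h8=B, h8=N.
Count: 12.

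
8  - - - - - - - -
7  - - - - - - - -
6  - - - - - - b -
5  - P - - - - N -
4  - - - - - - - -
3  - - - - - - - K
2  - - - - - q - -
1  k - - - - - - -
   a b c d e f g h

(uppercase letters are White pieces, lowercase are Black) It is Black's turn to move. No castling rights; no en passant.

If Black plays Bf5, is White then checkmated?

yes

After Bf5: white king on h3; in check: yes, from the black bishop on f5.
King squares — g2: attacked by Qf2; h2: attacked by Qf2; g3: attacked by Qf2; g4: attacked by Bf5; h4: attacked by Qf2.
White has no legal moves → checkmate.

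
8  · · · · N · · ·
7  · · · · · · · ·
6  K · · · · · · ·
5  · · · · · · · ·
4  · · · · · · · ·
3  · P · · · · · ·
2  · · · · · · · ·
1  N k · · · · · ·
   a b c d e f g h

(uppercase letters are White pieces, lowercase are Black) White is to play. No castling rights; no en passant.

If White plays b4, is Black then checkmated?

After b4: black king on b1; in check: no.
Black is not in check, so this cannot be checkmate.

no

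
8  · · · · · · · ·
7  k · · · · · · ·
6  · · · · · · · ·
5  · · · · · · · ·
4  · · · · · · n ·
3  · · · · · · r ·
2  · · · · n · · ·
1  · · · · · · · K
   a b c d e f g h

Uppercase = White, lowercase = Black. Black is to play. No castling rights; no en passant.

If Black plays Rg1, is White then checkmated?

After Rg1: white king on h1; in check: yes, from the black rook on g1.
King squares — g1: attacked by Ne2; g2: attacked by Rg1; h2: attacked by Ng4.
White has no legal moves → checkmate.

yes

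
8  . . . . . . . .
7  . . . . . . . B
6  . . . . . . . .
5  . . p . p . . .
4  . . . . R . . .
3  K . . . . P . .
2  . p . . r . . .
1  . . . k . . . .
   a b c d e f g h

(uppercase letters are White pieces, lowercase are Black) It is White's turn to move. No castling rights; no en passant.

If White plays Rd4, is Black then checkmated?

After Rd4: black king on d1; in check: yes, from the white rook on d4.
Black has 5 legal replies: Ke1, Kc1, Rd2, exd4, cxd4.
In check but a legal move exists → not checkmate.

no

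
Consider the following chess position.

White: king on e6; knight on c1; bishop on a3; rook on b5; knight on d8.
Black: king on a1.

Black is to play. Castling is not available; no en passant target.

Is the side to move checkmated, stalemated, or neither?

Black to move; black king on a1.
In check: no.
King squares — b1: attacked by Rb5; a2: attacked by Nc1; b2: attacked by Ba3.
Legal moves for Black: none.
Not in check and no legal moves → stalemate.

stalemate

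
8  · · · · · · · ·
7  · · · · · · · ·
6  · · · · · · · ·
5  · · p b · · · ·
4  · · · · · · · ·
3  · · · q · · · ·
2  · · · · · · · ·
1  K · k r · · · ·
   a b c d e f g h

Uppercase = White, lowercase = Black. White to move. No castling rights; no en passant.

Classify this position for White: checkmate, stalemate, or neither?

White to move; white king on a1.
In check: no.
King squares — b1: attacked by Kc1; a2: attacked by Bd5; b2: attacked by Kc1.
Legal moves for White: none.
Not in check and no legal moves → stalemate.

stalemate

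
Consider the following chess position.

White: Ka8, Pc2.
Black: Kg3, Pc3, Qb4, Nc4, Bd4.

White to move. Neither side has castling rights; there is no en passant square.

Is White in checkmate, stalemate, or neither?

stalemate

White to move; white king on a8.
In check: no.
King squares — a7: attacked by Bd4; b7: attacked by Qb4; b8: attacked by Qb4.
Legal moves for White: none.
Not in check and no legal moves → stalemate.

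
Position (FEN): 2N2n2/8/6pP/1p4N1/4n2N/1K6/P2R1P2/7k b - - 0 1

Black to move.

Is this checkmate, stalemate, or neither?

neither

Black to move; black king on h1.
In check: no.
Legal moves for Black: Nh7, Nd7, Ne6, Nf6, Nd6, Nxg5, Nc5+, Ng3, Nc3, Nxf2, Nxd2+, Kh2, Kg1, b4.
Black has 14 legal moves and is not in check → neither.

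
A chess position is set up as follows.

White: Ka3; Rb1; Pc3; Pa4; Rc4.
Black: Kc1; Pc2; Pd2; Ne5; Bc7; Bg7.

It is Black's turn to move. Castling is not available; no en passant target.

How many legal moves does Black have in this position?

Black to move; king on c1.
In check: yes, from the white rook on b1.
Legal moves: Kxb1, cxb1=Q, cxb1=R, cxb1=B, cxb1=N+.
Count: 5.

5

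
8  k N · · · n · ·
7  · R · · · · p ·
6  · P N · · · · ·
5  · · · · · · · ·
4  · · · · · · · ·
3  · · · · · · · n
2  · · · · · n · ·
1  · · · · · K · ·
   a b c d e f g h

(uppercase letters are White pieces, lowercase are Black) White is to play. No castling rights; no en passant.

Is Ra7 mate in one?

yes

After Ra7: black king on a8; in check: yes, from the white rook on a7.
King squares — a7: attacked by Pb6; b7: attacked by Ra7; b8: attacked by Nc6.
Black has no legal moves → checkmate.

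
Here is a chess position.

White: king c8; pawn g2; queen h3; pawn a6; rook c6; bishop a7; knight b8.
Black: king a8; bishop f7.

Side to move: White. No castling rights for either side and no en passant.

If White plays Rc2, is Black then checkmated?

After Rc2: black king on a8; in check: no.
Black is not in check, so this cannot be checkmate.

no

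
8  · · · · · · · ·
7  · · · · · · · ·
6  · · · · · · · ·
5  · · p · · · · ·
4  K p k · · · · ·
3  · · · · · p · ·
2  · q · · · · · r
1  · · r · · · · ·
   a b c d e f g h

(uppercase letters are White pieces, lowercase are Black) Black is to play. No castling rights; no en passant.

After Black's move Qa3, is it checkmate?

yes

After Qa3: white king on a4; in check: yes, from the black queen on a3.
King squares — a3: attacked by Pb4; b3: attacked by Qa3; b4: attacked by Qa3; a5: attacked by Qa3; b5: attacked by Kc4.
White has no legal moves → checkmate.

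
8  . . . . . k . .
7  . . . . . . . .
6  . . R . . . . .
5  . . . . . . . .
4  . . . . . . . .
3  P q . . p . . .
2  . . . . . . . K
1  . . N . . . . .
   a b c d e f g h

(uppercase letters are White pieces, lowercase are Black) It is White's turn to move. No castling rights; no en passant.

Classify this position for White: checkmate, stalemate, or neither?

White to move; white king on h2.
In check: no.
Legal moves for White include: Rc8+, Rc7, Rh6, Rg6, Rf6+, Re6, Rd6, Rb6, Ra6, Rc5, Rc4, Rc3, Rc2, Kh3, Kg3, Kg2, Kh1, Kg1, ... (list truncated; more exist).
White has legal moves and is not in check → neither.

neither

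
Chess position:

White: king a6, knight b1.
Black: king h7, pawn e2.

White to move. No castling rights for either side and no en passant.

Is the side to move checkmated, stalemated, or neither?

neither

White to move; white king on a6.
In check: no.
Legal moves for White: Kb7, Ka7, Kb6, Kb5, Ka5, Nc3, Na3, Nd2.
White has 8 legal moves and is not in check → neither.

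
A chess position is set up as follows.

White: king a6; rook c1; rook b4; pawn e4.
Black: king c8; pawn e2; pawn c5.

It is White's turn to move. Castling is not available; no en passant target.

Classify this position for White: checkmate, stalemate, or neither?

White to move; white king on a6.
In check: no.
Legal moves for White include: Ka7, Kb6, Kb5, Ka5, Rb8+, Rb7, Rb6, Rb5, Rd4, Rbc4, Ra4, Rb3, Rb2, Rbb1, Rxc5+, Rcc4, Rc3, Rc2, ... (list truncated; more exist).
White has legal moves and is not in check → neither.

neither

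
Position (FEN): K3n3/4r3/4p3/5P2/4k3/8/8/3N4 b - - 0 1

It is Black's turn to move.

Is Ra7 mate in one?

no

After Ra7: white king on a8; in check: yes, from the black rook on a7.
White has 2 legal replies: Kb8, Kxa7.
In check but a legal move exists → not checkmate.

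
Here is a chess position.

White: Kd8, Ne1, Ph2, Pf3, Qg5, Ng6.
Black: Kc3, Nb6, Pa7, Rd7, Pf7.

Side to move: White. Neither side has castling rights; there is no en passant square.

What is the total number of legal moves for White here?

White to move; king on d8.
In check: yes, from the black rook on d7.
Legal moves: Ke8.
Count: 1.

1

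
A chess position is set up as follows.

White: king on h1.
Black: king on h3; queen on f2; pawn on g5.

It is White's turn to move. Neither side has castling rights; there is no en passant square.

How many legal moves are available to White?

White to move; king on h1.
In check: no.
Legal moves: none.
Count: 0.

0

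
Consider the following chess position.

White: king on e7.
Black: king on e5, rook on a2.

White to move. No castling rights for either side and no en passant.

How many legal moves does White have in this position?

5

White to move; king on e7.
In check: no.
Legal moves: Kf8, Ke8, Kd8, Kf7, Kd7.
Count: 5.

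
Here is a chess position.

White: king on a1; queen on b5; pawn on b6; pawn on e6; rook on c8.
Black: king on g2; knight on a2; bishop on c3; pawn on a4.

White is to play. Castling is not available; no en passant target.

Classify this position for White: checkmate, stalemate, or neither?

White to move; white king on a1.
In check: yes, from the black bishop on c3.
Legal moves for White: Kxa2, Kb1, Rxc3, Qb2+.
White is in check but has 4 legal moves → neither.

neither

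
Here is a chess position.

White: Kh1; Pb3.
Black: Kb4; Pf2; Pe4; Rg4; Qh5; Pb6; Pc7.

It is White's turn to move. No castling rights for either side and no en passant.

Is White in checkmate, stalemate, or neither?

White to move; white king on h1.
In check: yes, from the black queen on h5.
King squares — g1: attacked by Pf2; g2: attacked by Rg4; h2: attacked by Qh5.
Legal moves for White: none.
In check with no legal moves → checkmate.

checkmate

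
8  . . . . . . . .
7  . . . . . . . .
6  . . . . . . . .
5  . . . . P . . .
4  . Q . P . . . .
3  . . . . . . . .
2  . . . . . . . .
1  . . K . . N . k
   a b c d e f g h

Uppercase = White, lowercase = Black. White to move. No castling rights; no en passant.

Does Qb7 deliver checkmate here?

no

After Qb7: black king on h1; in check: yes, from the white queen on b7.
Black has 1 legal reply: Kg1.
In check but a legal move exists → not checkmate.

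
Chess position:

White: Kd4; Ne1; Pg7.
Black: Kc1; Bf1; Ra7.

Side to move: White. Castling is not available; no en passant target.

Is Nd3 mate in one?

no

After Nd3: black king on c1; in check: yes, from the white knight on d3.
Black has 5 legal replies: Kd2, Kc2, Kd1, Kb1, Bxd3.
In check but a legal move exists → not checkmate.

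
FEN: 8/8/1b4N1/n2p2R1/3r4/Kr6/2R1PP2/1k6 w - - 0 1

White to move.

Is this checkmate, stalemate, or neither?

White to move; white king on a3.
In check: yes, from the black rook on b3.
King squares — a2: attacked by Kb1; b2: attacked by Kb1; b3: attacked by Na5; a4: attacked by Rd4; b4: attacked by Rb3.
Legal moves for White: none.
In check with no legal moves → checkmate.

checkmate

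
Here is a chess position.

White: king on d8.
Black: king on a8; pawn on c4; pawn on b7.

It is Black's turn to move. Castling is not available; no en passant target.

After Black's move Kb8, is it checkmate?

After Kb8: white king on d8; in check: no.
White is not in check, so this cannot be checkmate.

no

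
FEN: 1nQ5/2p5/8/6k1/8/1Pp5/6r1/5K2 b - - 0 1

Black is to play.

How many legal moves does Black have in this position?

22

Black to move; king on g5.
In check: no.
Legal moves: Nd7, Nc6, Na6, Kh6, Kg6, Kf6, Kh5, Kh4, Kf4, Rg4, Rg3, Rh2, Rf2+, Re2, Rd2, Rc2, Rb2, Ra2, Rg1+, c6, c2, c5.
Count: 22.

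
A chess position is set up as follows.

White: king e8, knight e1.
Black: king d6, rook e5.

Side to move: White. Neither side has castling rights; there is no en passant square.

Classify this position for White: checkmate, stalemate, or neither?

neither

White to move; white king on e8.
In check: yes, from the black rook on e5.
King squares — d7: attacked by Kd6; e7: attacked by Re5; f7: available; d8: available; f8: available.
Legal moves for White: Kf8, Kd8, Kf7.
White is in check but has 3 legal moves → neither.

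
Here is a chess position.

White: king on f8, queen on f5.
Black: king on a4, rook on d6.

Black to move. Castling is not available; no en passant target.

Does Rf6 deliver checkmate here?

After Rf6: white king on f8; in check: yes, from the black rook on f6.
White has 5 legal replies: Kg8, Ke8, Kg7, Ke7, Qxf6.
In check but a legal move exists → not checkmate.

no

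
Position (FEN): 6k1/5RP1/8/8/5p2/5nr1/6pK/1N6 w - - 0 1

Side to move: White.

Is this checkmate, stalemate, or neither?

checkmate

White to move; white king on h2.
In check: yes, from the black knight on f3.
King squares — g1: attacked by Nf3; h1: attacked by Pg2; g2: attacked by Rg3; g3: attacked by Pf4; h3: attacked by Rg3.
Legal moves for White: none.
In check with no legal moves → checkmate.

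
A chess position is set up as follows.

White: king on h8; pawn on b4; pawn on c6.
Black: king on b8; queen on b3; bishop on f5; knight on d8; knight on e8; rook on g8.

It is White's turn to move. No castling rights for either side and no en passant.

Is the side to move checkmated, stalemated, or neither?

checkmate

White to move; white king on h8.
In check: yes, from the black rook on g8.
King squares — g7: attacked by Ne8; h7: attacked by Bf5; g8: attacked by Qb3.
Legal moves for White: none.
In check with no legal moves → checkmate.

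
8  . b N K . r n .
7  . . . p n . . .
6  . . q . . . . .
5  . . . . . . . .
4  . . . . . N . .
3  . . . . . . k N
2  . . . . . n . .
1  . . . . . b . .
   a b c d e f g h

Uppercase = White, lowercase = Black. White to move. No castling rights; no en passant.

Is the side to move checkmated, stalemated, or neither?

checkmate

White to move; white king on d8.
In check: yes, from the black rook on f8.
King squares — c7: attacked by Qc6; d7: attacked by Qc6; e7: attacked by Ng8; c8: own knight; e8: attacked by Rf8.
Legal moves for White: none.
In check with no legal moves → checkmate.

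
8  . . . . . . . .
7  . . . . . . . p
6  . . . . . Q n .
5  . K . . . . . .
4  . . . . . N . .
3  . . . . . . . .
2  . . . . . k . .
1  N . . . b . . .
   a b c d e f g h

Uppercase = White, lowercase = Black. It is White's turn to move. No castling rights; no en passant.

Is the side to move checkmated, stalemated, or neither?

neither

White to move; white king on b5.
In check: no.
Legal moves for White include: Qh8, Qf8, Qd8, Qg7, Qf7, Qe7, Qxg6, Qe6, Qd6, Qc6, Qb6+, Qa6, Qg5, Qf5, Qe5, Qh4+, Qd4+, Qc3, ... (list truncated; more exist).
White has legal moves and is not in check → neither.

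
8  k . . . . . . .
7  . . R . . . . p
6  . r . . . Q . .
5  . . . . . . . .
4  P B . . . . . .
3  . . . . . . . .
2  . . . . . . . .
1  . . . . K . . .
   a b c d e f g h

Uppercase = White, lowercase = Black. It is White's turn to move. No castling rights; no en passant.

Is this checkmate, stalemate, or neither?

White to move; white king on e1.
In check: no.
Legal moves for White include: Rc8+, Rxh7, Rg7, Rf7, Re7, Rd7, Rb7, Ra7+, Rc6, Rc5, Rc4, Rc3, Rc2, Rc1, Qh8+, Qf8+, Qd8+, Qg7, ... (list truncated; more exist).
White has legal moves and is not in check → neither.

neither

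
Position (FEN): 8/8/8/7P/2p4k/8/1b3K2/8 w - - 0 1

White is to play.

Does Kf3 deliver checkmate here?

After Kf3: black king on h4; in check: no.
Black is not in check, so this cannot be checkmate.

no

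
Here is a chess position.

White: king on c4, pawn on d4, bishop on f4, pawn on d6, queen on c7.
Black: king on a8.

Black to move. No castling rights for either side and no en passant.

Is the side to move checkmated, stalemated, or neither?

stalemate

Black to move; black king on a8.
In check: no.
King squares — a7: attacked by Qc7; b7: attacked by Qc7; b8: attacked by Qc7.
Legal moves for Black: none.
Not in check and no legal moves → stalemate.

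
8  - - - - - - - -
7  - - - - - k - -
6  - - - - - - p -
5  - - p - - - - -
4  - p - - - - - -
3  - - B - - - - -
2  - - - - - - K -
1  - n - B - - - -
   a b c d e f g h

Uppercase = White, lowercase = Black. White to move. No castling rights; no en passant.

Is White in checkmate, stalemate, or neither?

neither

White to move; white king on g2.
In check: no.
Legal moves for White include: Bh8, Bg7, Bf6, Be5, Bd4, Bxb4, Bd2, Bb2, Be1, Ba1, Kh3, Kg3, Kf3, Kh2, Kf2, Kh1, Kg1, Kf1, ... (list truncated; more exist).
White has legal moves and is not in check → neither.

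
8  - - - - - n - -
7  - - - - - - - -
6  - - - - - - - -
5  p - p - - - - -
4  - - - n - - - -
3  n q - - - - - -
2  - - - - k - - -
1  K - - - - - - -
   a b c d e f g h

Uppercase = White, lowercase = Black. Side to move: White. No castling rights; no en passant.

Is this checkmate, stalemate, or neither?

stalemate

White to move; white king on a1.
In check: no.
King squares — b1: attacked by Na3; a2: attacked by Qb3; b2: attacked by Qb3.
Legal moves for White: none.
Not in check and no legal moves → stalemate.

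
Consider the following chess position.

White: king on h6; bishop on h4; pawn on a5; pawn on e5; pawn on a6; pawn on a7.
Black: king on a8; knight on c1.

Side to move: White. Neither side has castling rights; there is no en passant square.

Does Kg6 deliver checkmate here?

no

After Kg6: black king on a8; in check: no.
Black is not in check, so this cannot be checkmate.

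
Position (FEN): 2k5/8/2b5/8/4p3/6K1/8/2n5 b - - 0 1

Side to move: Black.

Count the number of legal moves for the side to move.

17

Black to move; king on c8.
In check: no.
Legal moves: Kd8, Kb8, Kd7, Kc7, Kb7, Be8, Ba8, Bd7, Bb7, Bd5, Bb5, Ba4, Nd3, Nb3, Ne2+, Na2, e3.
Count: 17.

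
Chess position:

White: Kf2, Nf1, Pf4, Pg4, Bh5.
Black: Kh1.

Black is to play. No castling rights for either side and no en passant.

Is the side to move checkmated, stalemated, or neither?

Black to move; black king on h1.
In check: no.
King squares — g1: attacked by Kf2; g2: attacked by Kf2; h2: attacked by Nf1.
Legal moves for Black: none.
Not in check and no legal moves → stalemate.

stalemate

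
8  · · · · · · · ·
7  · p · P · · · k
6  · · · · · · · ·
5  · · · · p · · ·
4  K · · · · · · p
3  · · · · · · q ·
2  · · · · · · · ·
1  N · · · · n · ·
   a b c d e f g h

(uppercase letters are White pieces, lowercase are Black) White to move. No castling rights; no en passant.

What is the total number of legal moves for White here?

9

White to move; king on a4.
In check: no.
Legal moves: Kb5, Ka5, Kb4, Nb3, Nc2, d8=Q, d8=R, d8=B, d8=N.
Count: 9.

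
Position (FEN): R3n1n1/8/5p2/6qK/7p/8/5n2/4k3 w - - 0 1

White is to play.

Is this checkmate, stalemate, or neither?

White to move; white king on h5.
In check: yes, from the black queen on g5.
King squares — g4: attacked by Nf2; h4: attacked by Qg5; g5: attacked by Pf6; g6: attacked by Qg5; h6: attacked by Qg5.
Legal moves for White: none.
In check with no legal moves → checkmate.

checkmate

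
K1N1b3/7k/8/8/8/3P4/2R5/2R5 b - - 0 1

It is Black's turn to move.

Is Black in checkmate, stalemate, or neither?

Black to move; black king on h7.
In check: no.
Legal moves for Black: Bf7, Bd7, Bg6, Bc6+, Bh5, Bb5, Ba4, Kh8, Kg8, Kg7, Kh6, Kg6.
Black has 12 legal moves and is not in check → neither.

neither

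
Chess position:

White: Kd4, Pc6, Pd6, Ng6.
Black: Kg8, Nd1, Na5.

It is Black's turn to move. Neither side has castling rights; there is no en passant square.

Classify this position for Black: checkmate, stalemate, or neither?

neither

Black to move; black king on g8.
In check: no.
Legal moves for Black: Kh7, Kg7, Kf7, Nb7, Nxc6+, Nc4, Nb3+, Ne3, Nc3, Nf2, Nb2.
Black has 11 legal moves and is not in check → neither.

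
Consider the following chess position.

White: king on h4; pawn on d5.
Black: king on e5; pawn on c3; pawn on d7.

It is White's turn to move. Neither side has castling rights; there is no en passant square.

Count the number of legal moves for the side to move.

6

White to move; king on h4.
In check: no.
Legal moves: Kh5, Kg5, Kg4, Kh3, Kg3, d6.
Count: 6.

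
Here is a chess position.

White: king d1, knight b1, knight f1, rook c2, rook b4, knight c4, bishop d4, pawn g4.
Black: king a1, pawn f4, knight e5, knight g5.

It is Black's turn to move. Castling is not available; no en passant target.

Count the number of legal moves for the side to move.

0

Black to move; king on a1.
In check: yes, from the white bishop on d4.
Legal moves: none.
Count: 0.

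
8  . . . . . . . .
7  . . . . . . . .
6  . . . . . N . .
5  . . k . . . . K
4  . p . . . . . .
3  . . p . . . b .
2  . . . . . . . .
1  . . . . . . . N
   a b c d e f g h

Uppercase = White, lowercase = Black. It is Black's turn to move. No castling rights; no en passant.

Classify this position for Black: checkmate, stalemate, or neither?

Black to move; black king on c5.
In check: no.
Legal moves for Black: Kd6, Kc6, Kb6, Kb5, Kd4, Kc4, Bb8, Bc7, Bd6, Be5, Bh4, Bf4, Bh2, Bf2, Be1, b3, c2.
Black has 17 legal moves and is not in check → neither.

neither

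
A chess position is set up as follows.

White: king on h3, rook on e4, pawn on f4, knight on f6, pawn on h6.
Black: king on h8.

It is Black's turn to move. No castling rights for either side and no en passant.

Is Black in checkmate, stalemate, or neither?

stalemate

Black to move; black king on h8.
In check: no.
King squares — g7: attacked by Ph6; h7: attacked by Nf6; g8: attacked by Nf6.
Legal moves for Black: none.
Not in check and no legal moves → stalemate.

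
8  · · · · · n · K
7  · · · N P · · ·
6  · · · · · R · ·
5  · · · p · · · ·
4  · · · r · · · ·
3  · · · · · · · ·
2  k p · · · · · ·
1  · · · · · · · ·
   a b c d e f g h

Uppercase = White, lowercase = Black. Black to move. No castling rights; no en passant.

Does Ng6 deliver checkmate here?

After Ng6: white king on h8; in check: yes, from the black knight on g6.
White has 4 legal replies: Kg8, Kh7, Kg7, Rxg6.
In check but a legal move exists → not checkmate.

no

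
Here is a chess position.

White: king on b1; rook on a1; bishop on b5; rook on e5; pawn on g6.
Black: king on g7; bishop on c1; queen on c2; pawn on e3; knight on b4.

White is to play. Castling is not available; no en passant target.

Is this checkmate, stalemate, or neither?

White to move; white king on b1.
In check: yes, from the black queen on c2.
King squares — a1: own rook; c1: attacked by Qc2; a2: attacked by Qc2; b2: attacked by Bc1; c2: attacked by Nb4.
Legal moves for White: none.
In check with no legal moves → checkmate.

checkmate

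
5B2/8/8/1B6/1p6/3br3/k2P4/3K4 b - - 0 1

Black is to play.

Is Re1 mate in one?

After Re1: white king on d1; in check: yes, from the black rook on e1.
White has 1 legal reply: Kxe1.
In check but a legal move exists → not checkmate.

no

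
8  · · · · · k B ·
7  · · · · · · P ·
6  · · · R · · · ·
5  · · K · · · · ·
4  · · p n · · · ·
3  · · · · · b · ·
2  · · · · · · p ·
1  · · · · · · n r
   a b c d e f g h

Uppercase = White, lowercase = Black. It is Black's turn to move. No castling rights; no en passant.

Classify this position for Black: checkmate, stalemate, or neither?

Black to move; black king on f8.
In check: yes, from the white pawn on g7.
King squares — e7: available; f7: attacked by Bg8; g7: available; e8: available; g8: available.
Legal moves for Black: Kxg8, Ke8, Kxg7, Ke7.
Black is in check but has 4 legal moves → neither.

neither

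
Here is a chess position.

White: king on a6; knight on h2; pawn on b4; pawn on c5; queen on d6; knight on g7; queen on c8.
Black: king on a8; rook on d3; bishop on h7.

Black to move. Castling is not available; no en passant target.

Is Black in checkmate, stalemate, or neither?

Black to move; black king on a8.
In check: yes, from the white queen on c8.
King squares — a7: attacked by Ka6; b7: attacked by Ka6; b8: attacked by Qd6.
Legal moves for Black: none.
In check with no legal moves → checkmate.

checkmate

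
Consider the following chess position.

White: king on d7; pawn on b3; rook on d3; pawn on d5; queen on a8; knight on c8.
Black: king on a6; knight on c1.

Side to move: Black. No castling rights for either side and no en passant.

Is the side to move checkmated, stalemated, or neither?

Black to move; black king on a6.
In check: yes, from the white queen on a8.
Legal moves for Black: Kb5.
Black is in check but has 1 legal move → neither.

neither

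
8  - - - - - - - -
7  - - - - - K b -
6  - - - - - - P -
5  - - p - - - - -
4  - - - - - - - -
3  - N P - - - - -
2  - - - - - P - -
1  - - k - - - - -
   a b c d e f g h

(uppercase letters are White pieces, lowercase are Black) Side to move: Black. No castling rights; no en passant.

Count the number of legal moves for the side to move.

4

Black to move; king on c1.
In check: yes, from the white knight on b3.
Legal moves: Kc2, Kb2, Kd1, Kb1.
Count: 4.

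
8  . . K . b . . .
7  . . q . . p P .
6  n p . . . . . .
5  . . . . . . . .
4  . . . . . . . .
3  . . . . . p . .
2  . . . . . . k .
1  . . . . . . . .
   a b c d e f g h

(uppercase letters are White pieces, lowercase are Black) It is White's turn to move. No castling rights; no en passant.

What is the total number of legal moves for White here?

White to move; king on c8.
In check: yes, from the black queen on c7.
Legal moves: none.
Count: 0.

0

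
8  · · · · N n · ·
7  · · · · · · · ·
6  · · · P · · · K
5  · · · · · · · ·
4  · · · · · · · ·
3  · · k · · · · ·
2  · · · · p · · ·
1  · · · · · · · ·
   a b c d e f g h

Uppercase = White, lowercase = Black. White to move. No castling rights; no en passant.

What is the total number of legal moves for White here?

White to move; king on h6.
In check: no.
Legal moves: Ng7, Nc7, Nf6, Kg7, Kh5, Kg5, d7.
Count: 7.

7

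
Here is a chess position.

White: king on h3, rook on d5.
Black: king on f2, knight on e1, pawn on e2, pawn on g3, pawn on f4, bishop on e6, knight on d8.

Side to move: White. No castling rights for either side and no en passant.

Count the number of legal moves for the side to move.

2

White to move; king on h3.
In check: yes, from the black bishop on e6.
Legal moves: Kh4, Rf5.
Count: 2.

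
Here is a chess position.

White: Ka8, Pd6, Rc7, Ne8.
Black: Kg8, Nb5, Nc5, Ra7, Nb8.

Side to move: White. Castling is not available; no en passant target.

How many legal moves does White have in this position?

White to move; king on a8.
In check: yes, from the black rook on a7.
Legal moves: Kxb8, Rxa7.
Count: 2.

2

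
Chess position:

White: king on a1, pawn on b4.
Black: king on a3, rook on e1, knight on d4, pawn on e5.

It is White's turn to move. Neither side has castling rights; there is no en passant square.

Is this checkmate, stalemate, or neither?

White to move; white king on a1.
In check: yes, from the black rook on e1.
King squares — b1: attacked by Re1; a2: attacked by Ka3; b2: attacked by Ka3.
Legal moves for White: none.
In check with no legal moves → checkmate.

checkmate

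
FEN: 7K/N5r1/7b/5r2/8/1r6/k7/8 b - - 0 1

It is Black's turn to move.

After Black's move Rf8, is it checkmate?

After Rf8: white king on h8; in check: yes, from the black rook on f8.
King squares — g7: attacked by Bh6; h7: attacked by Rg7; g8: attacked by Rg7.
White has no legal moves → checkmate.

yes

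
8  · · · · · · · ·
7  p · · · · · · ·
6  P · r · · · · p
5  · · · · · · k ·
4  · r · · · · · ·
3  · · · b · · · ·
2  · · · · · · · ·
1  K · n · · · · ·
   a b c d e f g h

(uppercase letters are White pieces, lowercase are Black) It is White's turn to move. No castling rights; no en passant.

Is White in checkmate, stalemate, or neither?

stalemate

White to move; white king on a1.
In check: no.
King squares — b1: attacked by Bd3; a2: attacked by Nc1; b2: attacked by Rb4.
Legal moves for White: none.
Not in check and no legal moves → stalemate.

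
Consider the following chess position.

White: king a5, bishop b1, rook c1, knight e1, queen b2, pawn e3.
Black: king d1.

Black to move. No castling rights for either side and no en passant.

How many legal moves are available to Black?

Black to move; king on d1.
In check: yes, from the white rook on c1.
Legal moves: none.
Count: 0.

0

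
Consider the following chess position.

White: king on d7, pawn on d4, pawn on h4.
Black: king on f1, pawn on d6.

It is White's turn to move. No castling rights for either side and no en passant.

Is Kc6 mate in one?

After Kc6: black king on f1; in check: no.
Black is not in check, so this cannot be checkmate.

no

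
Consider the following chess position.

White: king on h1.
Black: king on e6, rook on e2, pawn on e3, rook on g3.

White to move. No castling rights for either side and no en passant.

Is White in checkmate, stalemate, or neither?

White to move; white king on h1.
In check: no.
King squares — g1: attacked by Rg3; g2: attacked by Re2; h2: attacked by Re2.
Legal moves for White: none.
Not in check and no legal moves → stalemate.

stalemate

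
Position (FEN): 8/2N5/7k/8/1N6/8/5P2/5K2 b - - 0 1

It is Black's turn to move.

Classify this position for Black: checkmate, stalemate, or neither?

neither

Black to move; black king on h6.
In check: no.
Legal moves for Black: Kh7, Kg7, Kg6, Kh5, Kg5.
Black has 5 legal moves and is not in check → neither.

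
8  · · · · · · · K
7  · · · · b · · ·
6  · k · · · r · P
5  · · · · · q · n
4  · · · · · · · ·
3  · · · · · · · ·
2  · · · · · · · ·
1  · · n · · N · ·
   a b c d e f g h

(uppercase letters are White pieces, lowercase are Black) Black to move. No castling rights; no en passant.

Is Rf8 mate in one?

After Rf8: white king on h8; in check: yes, from the black rook on f8.
King squares — g7: attacked by Nh5; h7: attacked by Qf5; g8: attacked by Rf8.
White has no legal moves → checkmate.

yes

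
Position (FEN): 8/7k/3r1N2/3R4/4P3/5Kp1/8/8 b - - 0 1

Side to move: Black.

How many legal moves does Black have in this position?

5

Black to move; king on h7.
In check: yes, from the white knight on f6.
Legal moves: Kh8, Kg7, Kh6, Kg6, Rxf6+.
Count: 5.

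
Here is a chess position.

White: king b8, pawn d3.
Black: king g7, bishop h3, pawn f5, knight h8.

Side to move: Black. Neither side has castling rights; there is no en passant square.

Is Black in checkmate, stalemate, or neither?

neither

Black to move; black king on g7.
In check: no.
Legal moves for Black: Nf7, Ng6, Kg8, Kf8, Kh7, Kf7, Kh6, Kg6, Kf6, Bg4, Bg2, Bf1, f4.
Black has 13 legal moves and is not in check → neither.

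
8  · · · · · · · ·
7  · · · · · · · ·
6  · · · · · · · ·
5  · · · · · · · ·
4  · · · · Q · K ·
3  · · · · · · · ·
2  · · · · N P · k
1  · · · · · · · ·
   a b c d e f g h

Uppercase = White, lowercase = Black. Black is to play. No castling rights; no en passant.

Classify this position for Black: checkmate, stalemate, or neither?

stalemate

Black to move; black king on h2.
In check: no.
King squares — g1: attacked by Ne2; h1: attacked by Qe4; g2: attacked by Qe4; g3: attacked by Ne2; h3: attacked by Kg4.
Legal moves for Black: none.
Not in check and no legal moves → stalemate.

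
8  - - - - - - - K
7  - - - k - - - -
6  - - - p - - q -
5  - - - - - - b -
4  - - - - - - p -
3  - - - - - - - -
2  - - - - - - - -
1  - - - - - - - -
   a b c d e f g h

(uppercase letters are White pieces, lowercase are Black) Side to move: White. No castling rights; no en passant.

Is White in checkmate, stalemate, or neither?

White to move; white king on h8.
In check: no.
King squares — g7: attacked by Qg6; h7: attacked by Qg6; g8: attacked by Qg6.
Legal moves for White: none.
Not in check and no legal moves → stalemate.

stalemate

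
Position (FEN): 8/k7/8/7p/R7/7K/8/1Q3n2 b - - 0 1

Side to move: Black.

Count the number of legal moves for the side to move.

0

Black to move; king on a7.
In check: yes, from the white rook on a4.
Legal moves: none.
Count: 0.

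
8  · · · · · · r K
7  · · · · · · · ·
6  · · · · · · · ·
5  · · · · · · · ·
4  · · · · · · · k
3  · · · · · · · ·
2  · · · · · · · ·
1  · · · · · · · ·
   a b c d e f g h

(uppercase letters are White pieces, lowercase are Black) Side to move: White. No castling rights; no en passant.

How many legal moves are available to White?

2

White to move; king on h8.
In check: yes, from the black rook on g8.
Legal moves: Kxg8, Kh7.
Count: 2.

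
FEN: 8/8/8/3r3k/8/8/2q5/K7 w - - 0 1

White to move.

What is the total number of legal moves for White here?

0

White to move; king on a1.
In check: no.
Legal moves: none.
Count: 0.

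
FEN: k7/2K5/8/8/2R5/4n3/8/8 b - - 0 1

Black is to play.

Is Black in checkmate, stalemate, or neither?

neither

Black to move; black king on a8.
In check: no.
Legal moves for Black: Ka7, Nf5, Nd5+, Ng4, Nxc4, Ng2, Nc2, Nf1, Nd1.
Black has 9 legal moves and is not in check → neither.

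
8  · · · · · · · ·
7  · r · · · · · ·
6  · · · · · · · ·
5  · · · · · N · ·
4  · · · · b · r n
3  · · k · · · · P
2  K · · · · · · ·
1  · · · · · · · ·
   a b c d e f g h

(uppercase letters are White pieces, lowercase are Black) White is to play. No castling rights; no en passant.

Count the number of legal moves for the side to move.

White to move; king on a2.
In check: no.
Legal moves: Ng7, Ne7, Nh6, Nd6, Nxh4, Nd4, Ng3, Ne3, Ka3, Ka1, hxg4.
Count: 11.

11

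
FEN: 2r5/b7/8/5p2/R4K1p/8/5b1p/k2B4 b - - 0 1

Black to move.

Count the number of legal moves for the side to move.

2

Black to move; king on a1.
In check: yes, from the white rook on a4.
Legal moves: Kb2, Kb1.
Count: 2.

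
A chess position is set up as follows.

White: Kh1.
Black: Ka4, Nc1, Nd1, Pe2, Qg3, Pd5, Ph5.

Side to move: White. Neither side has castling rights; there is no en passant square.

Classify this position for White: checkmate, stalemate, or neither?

White to move; white king on h1.
In check: no.
King squares — g1: attacked by Qg3; g2: attacked by Qg3; h2: attacked by Qg3.
Legal moves for White: none.
Not in check and no legal moves → stalemate.

stalemate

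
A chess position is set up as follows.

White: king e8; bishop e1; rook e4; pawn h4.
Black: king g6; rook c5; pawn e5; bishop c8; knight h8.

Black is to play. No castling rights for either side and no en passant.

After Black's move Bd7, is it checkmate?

After Bd7: white king on e8; in check: yes, from the black bishop on d7.
White has 4 legal replies: Kf8, Kd8, Ke7, Kxd7.
In check but a legal move exists → not checkmate.

no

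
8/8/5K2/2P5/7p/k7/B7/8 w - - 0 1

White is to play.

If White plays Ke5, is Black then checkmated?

no

After Ke5: black king on a3; in check: no.
Black is not in check, so this cannot be checkmate.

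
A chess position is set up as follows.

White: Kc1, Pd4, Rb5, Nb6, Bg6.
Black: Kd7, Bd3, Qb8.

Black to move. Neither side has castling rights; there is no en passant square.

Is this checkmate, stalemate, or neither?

Black to move; black king on d7.
In check: yes, from the white knight on b6.
Legal moves for Black: Kd8, Ke7, Kc7, Ke6, Kd6, Kc6, Qxb6.
Black is in check but has 7 legal moves → neither.

neither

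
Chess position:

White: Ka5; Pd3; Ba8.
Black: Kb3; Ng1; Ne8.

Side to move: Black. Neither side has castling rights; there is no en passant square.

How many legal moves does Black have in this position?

12

Black to move; king on b3.
In check: no.
Legal moves: Ng7, Nc7, Nf6, Nd6, Kc3, Ka3, Kc2, Kb2, Ka2, Nh3, Nf3, Ne2.
Count: 12.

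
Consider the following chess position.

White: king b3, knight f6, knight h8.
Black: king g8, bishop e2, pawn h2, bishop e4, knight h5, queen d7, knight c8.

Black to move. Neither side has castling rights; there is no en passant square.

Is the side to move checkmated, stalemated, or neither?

Black to move; black king on g8.
In check: yes, from the white knight on f6.
King squares — f7: attacked by Nh8; g7: available; h7: attacked by Nf6; f8: available; h8: available.
Legal moves for Black: Kxh8, Kf8, Kg7, Nxf6.
Black is in check but has 4 legal moves → neither.

neither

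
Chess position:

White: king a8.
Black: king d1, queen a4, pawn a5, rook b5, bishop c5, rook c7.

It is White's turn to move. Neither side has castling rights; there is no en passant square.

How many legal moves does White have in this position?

White to move; king on a8.
In check: no.
Legal moves: none.
Count: 0.

0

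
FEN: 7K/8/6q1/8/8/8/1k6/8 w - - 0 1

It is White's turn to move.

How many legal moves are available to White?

0

White to move; king on h8.
In check: no.
Legal moves: none.
Count: 0.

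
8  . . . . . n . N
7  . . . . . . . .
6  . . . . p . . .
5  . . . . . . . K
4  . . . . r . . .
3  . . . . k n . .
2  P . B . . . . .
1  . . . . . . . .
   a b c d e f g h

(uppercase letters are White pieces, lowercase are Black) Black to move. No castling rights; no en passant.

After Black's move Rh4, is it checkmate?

After Rh4: white king on h5; in check: yes, from the black rook on h4.
King squares — g4: attacked by Rh4; h4: attacked by Nf3; g5: attacked by Nf3; g6: attacked by Nf8; h6: attacked by Rh4.
White has no legal moves → checkmate.

yes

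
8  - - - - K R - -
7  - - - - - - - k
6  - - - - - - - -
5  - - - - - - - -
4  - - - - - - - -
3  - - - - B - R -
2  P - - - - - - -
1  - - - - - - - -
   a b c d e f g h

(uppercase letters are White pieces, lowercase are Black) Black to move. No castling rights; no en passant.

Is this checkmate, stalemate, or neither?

Black to move; black king on h7.
In check: no.
King squares — g6: attacked by Rg3; h6: attacked by Be3; g7: attacked by Rg3; g8: attacked by Rg3; h8: attacked by Rf8.
Legal moves for Black: none.
Not in check and no legal moves → stalemate.

stalemate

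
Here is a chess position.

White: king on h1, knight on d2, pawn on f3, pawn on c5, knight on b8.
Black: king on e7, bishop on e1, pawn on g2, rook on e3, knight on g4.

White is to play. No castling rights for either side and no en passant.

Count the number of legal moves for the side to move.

White to move; king on h1.
In check: yes, from the black pawn on g2.
Legal moves: Kxg2, Kg1.
Count: 2.

2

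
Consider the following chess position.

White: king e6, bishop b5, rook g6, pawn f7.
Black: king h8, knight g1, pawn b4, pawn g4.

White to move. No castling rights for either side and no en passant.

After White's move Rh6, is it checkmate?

no

After Rh6: black king on h8; in check: yes, from the white rook on h6.
Black has 1 legal reply: Kg7.
In check but a legal move exists → not checkmate.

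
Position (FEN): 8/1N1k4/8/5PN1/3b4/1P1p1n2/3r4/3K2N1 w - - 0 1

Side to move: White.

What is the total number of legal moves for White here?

White to move; king on d1.
In check: yes, from the black rook on d2.
Legal moves: Kc1.
Count: 1.

1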